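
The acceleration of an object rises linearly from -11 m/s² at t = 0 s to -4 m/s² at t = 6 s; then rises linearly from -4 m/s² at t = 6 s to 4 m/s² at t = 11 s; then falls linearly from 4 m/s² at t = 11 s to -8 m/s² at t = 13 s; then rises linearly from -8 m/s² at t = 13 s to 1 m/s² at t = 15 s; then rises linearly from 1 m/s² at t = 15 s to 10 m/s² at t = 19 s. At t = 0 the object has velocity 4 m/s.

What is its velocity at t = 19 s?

-30 m/s

Δv equals the area under the a-t graph; then v = v₀ + Δv.
0–6 s: ½(-11 + -4)(6) = -45 m/s
6–11 s: ½(-4 + 4)(5) = 0 m/s
11–13 s: ½(4 + -8)(2) = -4 m/s
13–15 s: ½(-8 + 1)(2) = -7 m/s
15–19 s: ½(1 + 10)(4) = 22 m/s
Δv = -34 m/s, so v(19) = 4 + (-34) = -30 m/s.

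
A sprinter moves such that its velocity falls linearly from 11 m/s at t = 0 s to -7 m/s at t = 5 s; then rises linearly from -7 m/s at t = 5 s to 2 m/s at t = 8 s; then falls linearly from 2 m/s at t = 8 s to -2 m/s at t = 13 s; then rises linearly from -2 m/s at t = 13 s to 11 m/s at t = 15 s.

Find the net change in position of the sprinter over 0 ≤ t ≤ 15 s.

11.5 m

Net displacement equals the area under the velocity-time graph (areas below the axis count negative).
0–5 s: ½(11 + -7)(5) = 10 m
5–8 s: ½(-7 + 2)(3) = -7.5 m
8–13 s: ½(2 + -2)(5) = 0 m
13–15 s: ½(-2 + 11)(2) = 9 m
Net displacement = 11.5 m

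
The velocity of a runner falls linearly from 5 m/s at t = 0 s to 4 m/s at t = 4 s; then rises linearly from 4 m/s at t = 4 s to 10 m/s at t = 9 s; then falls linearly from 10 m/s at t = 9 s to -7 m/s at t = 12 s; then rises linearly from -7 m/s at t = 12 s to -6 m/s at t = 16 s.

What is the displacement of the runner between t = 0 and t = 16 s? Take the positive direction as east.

Displacement is the signed area under the v-t curve.
0–4 s: ½(5 + 4)(4) = 18 m
4–9 s: ½(4 + 10)(5) = 35 m
9–12 s: ½(10 + -7)(3) = 4.5 m
12–16 s: ½(-7 + -6)(4) = -26 m
Net displacement = 31.5 m

31.5 m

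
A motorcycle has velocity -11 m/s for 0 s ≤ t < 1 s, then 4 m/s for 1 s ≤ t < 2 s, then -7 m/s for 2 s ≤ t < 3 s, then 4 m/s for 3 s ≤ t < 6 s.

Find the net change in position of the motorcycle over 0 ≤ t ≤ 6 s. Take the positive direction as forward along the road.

Displacement is the signed area under the v-t curve.
0–1 s: -11 × 1 = -11 m
1–2 s: 4 × 1 = 4 m
2–3 s: -7 × 1 = -7 m
3–6 s: 4 × 3 = 12 m
Net displacement = -2 m

-2 m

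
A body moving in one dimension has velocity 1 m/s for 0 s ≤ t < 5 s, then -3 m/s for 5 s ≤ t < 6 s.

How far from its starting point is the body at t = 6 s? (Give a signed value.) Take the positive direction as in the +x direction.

2 m

Net displacement equals the area under the velocity-time graph (areas below the axis count negative).
0–5 s: 1 × 5 = 5 m
5–6 s: -3 × 1 = -3 m
Net displacement = 2 m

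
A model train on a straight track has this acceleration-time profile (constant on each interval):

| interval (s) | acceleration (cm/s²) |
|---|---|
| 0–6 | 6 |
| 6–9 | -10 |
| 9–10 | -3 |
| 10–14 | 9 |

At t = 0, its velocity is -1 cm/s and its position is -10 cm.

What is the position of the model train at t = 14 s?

235.5 cm

On each constant-a segment, Δv = aΔt and Δx = v₀Δt + ½aΔt²; chain segment to segment.
0–6 s: v starts -1 cm/s; Δx = -1·6 + ½·6·6² = 102 cm; v ends 35 cm/s.
6–9 s: v starts 35 cm/s; Δx = 35·3 + ½·-10·3² = 60 cm; v ends 5 cm/s.
9–10 s: v starts 5 cm/s; Δx = 5·1 + ½·-3·1² = 3.5 cm; v ends 2 cm/s.
10–14 s: v starts 2 cm/s; Δx = 2·4 + ½·9·4² = 80 cm; v ends 38 cm/s.
x(14) = -10 + Σ Δx = 235.5 cm.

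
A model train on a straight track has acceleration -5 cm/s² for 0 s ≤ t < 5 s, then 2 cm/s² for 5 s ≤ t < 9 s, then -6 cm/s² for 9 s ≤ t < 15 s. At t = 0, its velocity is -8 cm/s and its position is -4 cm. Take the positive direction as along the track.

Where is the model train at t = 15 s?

On each constant-a segment, Δv = aΔt and Δx = v₀Δt + ½aΔt²; chain segment to segment.
0–5 s: v starts -8 cm/s; Δx = -8·5 + ½·-5·5² = -102.5 cm; v ends -33 cm/s.
5–9 s: v starts -33 cm/s; Δx = -33·4 + ½·2·4² = -116 cm; v ends -25 cm/s.
9–15 s: v starts -25 cm/s; Δx = -25·6 + ½·-6·6² = -258 cm; v ends -61 cm/s.
x(15) = -4 + Σ Δx = -480.5 cm.

-480.5 cm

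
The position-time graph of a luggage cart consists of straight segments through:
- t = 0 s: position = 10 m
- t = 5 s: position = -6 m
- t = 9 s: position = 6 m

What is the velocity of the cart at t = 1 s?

Velocity is the slope of the x-t graph on 0–5 s: (-6 − 10)/(5 − 0) = -3.2 m/s.

-3.2 m/s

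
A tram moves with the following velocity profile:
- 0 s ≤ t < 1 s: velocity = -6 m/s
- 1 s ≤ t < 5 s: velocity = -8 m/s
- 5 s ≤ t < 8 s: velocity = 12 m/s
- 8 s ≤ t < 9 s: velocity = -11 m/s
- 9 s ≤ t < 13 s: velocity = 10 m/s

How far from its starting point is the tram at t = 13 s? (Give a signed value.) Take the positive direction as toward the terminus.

Displacement is the signed area under the v-t curve.
0–1 s: -6 × 1 = -6 m
1–5 s: -8 × 4 = -32 m
5–8 s: 12 × 3 = 36 m
8–9 s: -11 × 1 = -11 m
9–13 s: 10 × 4 = 40 m
Net displacement = 27 m

27 m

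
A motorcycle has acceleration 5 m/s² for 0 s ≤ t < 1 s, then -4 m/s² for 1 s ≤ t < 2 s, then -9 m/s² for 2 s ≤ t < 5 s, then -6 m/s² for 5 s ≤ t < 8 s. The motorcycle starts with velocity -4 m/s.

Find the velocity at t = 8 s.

-48 m/s

Δv equals the area under the a-t graph; then v = v₀ + Δv.
0–1 s: 5 × 1 = 5 m/s
1–2 s: -4 × 1 = -4 m/s
2–5 s: -9 × 3 = -27 m/s
5–8 s: -6 × 3 = -18 m/s
Δv = -44 m/s, so v(8) = -4 + (-44) = -48 m/s.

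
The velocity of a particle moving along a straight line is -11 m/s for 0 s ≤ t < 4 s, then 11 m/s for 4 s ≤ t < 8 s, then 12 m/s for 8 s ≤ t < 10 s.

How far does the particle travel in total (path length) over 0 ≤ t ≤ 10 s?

Total distance travelled is ∫|v| dt — sum the magnitudes of each area piece.
0–4 s: |-11| × 4 = 44 m
4–8 s: |11| × 4 = 44 m
8–10 s: |12| × 2 = 24 m
Total distance = 112 m

112 m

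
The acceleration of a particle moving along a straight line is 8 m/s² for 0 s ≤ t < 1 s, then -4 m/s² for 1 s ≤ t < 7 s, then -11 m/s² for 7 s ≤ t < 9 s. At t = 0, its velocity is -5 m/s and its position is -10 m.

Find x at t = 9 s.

-129 m

On each constant-a segment, Δv = aΔt and Δx = v₀Δt + ½aΔt²; chain segment to segment.
0–1 s: v starts -5 m/s; Δx = -5·1 + ½·8·1² = -1 m; v ends 3 m/s.
1–7 s: v starts 3 m/s; Δx = 3·6 + ½·-4·6² = -54 m; v ends -21 m/s.
7–9 s: v starts -21 m/s; Δx = -21·2 + ½·-11·2² = -64 m; v ends -43 m/s.
x(9) = -10 + Σ Δx = -129 m.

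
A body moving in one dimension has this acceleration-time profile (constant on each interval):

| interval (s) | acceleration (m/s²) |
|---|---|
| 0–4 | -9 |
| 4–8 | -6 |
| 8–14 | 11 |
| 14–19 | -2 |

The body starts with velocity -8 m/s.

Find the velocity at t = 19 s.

-12 m/s

Δv equals the area under the a-t graph; then v = v₀ + Δv.
0–4 s: -9 × 4 = -36 m/s
4–8 s: -6 × 4 = -24 m/s
8–14 s: 11 × 6 = 66 m/s
14–19 s: -2 × 5 = -10 m/s
Δv = -4 m/s, so v(19) = -8 + (-4) = -12 m/s.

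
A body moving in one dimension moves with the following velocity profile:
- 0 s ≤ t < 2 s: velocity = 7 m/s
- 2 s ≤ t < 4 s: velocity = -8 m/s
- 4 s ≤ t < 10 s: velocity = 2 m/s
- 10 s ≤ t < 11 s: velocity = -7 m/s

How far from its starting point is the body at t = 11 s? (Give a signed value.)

3 m

Net displacement equals the area under the velocity-time graph (areas below the axis count negative).
0–2 s: 7 × 2 = 14 m
2–4 s: -8 × 2 = -16 m
4–10 s: 2 × 6 = 12 m
10–11 s: -7 × 1 = -7 m
Net displacement = 3 m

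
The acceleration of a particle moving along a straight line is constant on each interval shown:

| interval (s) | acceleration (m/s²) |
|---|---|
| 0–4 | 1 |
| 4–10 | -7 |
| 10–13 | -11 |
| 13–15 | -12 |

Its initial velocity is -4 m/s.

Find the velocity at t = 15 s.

Δv equals the area under the a-t graph; then v = v₀ + Δv.
0–4 s: 1 × 4 = 4 m/s
4–10 s: -7 × 6 = -42 m/s
10–13 s: -11 × 3 = -33 m/s
13–15 s: -12 × 2 = -24 m/s
Δv = -95 m/s, so v(15) = -4 + (-95) = -99 m/s.

-99 m/s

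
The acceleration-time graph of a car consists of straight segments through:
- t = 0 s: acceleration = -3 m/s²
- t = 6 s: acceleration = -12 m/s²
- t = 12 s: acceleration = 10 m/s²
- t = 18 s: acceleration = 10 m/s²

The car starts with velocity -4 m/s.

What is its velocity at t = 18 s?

5 m/s

Δv equals the area under the a-t graph; then v = v₀ + Δv.
0–6 s: ½(-3 + -12)(6) = -45 m/s
6–12 s: ½(-12 + 10)(6) = -6 m/s
12–18 s: 10 × 6 = 60 m/s
Δv = 9 m/s, so v(18) = -4 + (9) = 5 m/s.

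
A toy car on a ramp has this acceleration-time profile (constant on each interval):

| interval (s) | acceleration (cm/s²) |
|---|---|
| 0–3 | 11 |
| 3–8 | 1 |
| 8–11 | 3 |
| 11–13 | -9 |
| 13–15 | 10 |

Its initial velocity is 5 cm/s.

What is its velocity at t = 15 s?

Δv equals the area under the a-t graph; then v = v₀ + Δv.
0–3 s: 11 × 3 = 33 cm/s
3–8 s: 1 × 5 = 5 cm/s
8–11 s: 3 × 3 = 9 cm/s
11–13 s: -9 × 2 = -18 cm/s
13–15 s: 10 × 2 = 20 cm/s
Δv = 49 cm/s, so v(15) = 5 + (49) = 54 cm/s.

54 cm/s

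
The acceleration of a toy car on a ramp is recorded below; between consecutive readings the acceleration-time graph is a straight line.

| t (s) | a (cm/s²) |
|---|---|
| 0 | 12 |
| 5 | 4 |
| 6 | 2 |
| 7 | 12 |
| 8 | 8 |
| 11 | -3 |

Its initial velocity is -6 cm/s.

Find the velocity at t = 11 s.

Δv equals the area under the a-t graph; then v = v₀ + Δv.
0–5 s: ½(12 + 4)(5) = 40 cm/s
5–6 s: ½(4 + 2)(1) = 3 cm/s
6–7 s: ½(2 + 12)(1) = 7 cm/s
7–8 s: ½(12 + 8)(1) = 10 cm/s
8–11 s: ½(8 + -3)(3) = 7.5 cm/s
Δv = 67.5 cm/s, so v(11) = -6 + (67.5) = 61.5 cm/s.

61.5 cm/s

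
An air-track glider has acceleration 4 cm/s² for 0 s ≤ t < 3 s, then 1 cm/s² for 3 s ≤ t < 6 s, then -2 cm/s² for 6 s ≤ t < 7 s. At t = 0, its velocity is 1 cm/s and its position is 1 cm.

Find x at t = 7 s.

80.5 cm

On each constant-a segment, Δv = aΔt and Δx = v₀Δt + ½aΔt²; chain segment to segment.
0–3 s: v starts 1 cm/s; Δx = 1·3 + ½·4·3² = 21 cm; v ends 13 cm/s.
3–6 s: v starts 13 cm/s; Δx = 13·3 + ½·1·3² = 43.5 cm; v ends 16 cm/s.
6–7 s: v starts 16 cm/s; Δx = 16·1 + ½·-2·1² = 15 cm; v ends 14 cm/s.
x(7) = 1 + Σ Δx = 80.5 cm.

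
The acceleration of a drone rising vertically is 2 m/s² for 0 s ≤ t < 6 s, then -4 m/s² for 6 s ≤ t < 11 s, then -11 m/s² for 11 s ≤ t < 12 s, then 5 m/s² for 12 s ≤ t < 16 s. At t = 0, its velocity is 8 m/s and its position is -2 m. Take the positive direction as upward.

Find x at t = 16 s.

On each constant-a segment, Δv = aΔt and Δx = v₀Δt + ½aΔt²; chain segment to segment.
0–6 s: v starts 8 m/s; Δx = 8·6 + ½·2·6² = 84 m; v ends 20 m/s.
6–11 s: v starts 20 m/s; Δx = 20·5 + ½·-4·5² = 50 m; v ends 0 m/s.
11–12 s: v starts 0 m/s; Δx = 0·1 + ½·-11·1² = -5.5 m; v ends -11 m/s.
12–16 s: v starts -11 m/s; Δx = -11·4 + ½·5·4² = -4 m; v ends 9 m/s.
x(16) = -2 + Σ Δx = 122.5 m.

122.5 m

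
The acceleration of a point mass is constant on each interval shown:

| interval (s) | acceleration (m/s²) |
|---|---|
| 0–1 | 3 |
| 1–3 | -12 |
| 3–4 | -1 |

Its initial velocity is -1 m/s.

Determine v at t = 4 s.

-23 m/s

Δv equals the area under the a-t graph; then v = v₀ + Δv.
0–1 s: 3 × 1 = 3 m/s
1–3 s: -12 × 2 = -24 m/s
3–4 s: -1 × 1 = -1 m/s
Δv = -22 m/s, so v(4) = -1 + (-22) = -23 m/s.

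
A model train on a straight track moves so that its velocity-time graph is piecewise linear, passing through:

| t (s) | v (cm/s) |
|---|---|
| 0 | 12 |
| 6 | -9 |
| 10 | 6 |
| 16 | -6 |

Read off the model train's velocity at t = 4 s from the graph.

-2 cm/s

On 0–6 s the graph is linear from 12 to -9 cm/s: v(4) = 12 + (-9 − 12)·(4 − 0)/(6 − 0) = -2 cm/s.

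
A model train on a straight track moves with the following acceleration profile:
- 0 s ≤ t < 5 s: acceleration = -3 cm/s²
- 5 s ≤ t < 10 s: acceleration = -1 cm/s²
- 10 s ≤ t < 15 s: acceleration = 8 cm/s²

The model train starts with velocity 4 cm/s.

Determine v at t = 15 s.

24 cm/s

Δv equals the area under the a-t graph; then v = v₀ + Δv.
0–5 s: -3 × 5 = -15 cm/s
5–10 s: -1 × 5 = -5 cm/s
10–15 s: 8 × 5 = 40 cm/s
Δv = 20 cm/s, so v(15) = 4 + (20) = 24 cm/s.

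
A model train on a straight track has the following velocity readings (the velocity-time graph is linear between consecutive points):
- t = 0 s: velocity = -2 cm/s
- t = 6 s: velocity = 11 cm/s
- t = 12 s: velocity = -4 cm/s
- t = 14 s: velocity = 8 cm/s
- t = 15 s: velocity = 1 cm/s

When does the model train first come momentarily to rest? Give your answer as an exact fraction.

v changes sign on 0–6 s (from -2 to 11); the graph is linear there, so v = 0 at t = 0 + (2)·(6 − 0)/(11 − -2) = 12/13 s.

t = 12/13 s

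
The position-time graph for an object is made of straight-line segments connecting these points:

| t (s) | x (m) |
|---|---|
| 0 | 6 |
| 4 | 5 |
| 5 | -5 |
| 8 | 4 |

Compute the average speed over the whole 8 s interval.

Average speed = (total path length)/(elapsed time); on a piecewise-linear x-t graph the path length is Σ|Δx|.
0–4 s: |Δx| = |5 − 6| = 1 m
4–5 s: |Δx| = |-5 − 5| = 10 m
5–8 s: |Δx| = |4 − -5| = 9 m
Total path = 20 m; average speed = 20/8 = 2.5 m/s.

2.5 m/s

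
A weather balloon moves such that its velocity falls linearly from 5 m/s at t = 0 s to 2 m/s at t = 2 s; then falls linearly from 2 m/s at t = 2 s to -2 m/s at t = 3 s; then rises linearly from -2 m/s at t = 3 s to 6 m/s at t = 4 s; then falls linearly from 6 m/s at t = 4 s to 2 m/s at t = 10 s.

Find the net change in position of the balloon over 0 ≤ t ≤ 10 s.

33 m

Displacement is the signed area under the v-t curve.
0–2 s: ½(5 + 2)(2) = 7 m
2–3 s: ½(2 + -2)(1) = 0 m
3–4 s: ½(-2 + 6)(1) = 2 m
4–10 s: ½(6 + 2)(6) = 24 m
Net displacement = 33 m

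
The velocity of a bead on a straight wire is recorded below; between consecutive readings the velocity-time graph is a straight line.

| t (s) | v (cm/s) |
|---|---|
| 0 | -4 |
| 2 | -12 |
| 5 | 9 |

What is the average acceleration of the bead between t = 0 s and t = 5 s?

Average acceleration = Δv/Δt = (9 − -4)/(5 − 0) = 2.6 cm/s².

2.6 cm/s²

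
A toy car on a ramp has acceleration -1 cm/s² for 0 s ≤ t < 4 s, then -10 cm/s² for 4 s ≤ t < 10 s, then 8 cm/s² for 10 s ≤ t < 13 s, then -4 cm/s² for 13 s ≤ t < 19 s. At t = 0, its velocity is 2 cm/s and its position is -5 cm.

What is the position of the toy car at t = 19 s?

On each constant-a segment, Δv = aΔt and Δx = v₀Δt + ½aΔt²; chain segment to segment.
0–4 s: v starts 2 cm/s; Δx = 2·4 + ½·-1·4² = 0 cm; v ends -2 cm/s.
4–10 s: v starts -2 cm/s; Δx = -2·6 + ½·-10·6² = -192 cm; v ends -62 cm/s.
10–13 s: v starts -62 cm/s; Δx = -62·3 + ½·8·3² = -150 cm; v ends -38 cm/s.
13–19 s: v starts -38 cm/s; Δx = -38·6 + ½·-4·6² = -300 cm; v ends -62 cm/s.
x(19) = -5 + Σ Δx = -647 cm.

-647 cm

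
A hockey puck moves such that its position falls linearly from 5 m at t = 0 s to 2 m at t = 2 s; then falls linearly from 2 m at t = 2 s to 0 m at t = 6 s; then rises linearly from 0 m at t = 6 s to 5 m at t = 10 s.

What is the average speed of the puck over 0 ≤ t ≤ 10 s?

Average speed = (total path length)/(elapsed time); on a piecewise-linear x-t graph the path length is Σ|Δx|.
0–2 s: |Δx| = |2 − 5| = 3 m
2–6 s: |Δx| = |0 − 2| = 2 m
6–10 s: |Δx| = |5 − 0| = 5 m
Total path = 10 m; average speed = 10/10 = 1 m/s.

1 m/s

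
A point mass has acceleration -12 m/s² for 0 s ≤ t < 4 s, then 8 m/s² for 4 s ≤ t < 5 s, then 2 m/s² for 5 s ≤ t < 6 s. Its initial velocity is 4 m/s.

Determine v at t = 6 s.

Δv equals the area under the a-t graph; then v = v₀ + Δv.
0–4 s: -12 × 4 = -48 m/s
4–5 s: 8 × 1 = 8 m/s
5–6 s: 2 × 1 = 2 m/s
Δv = -38 m/s, so v(6) = 4 + (-38) = -34 m/s.

-34 m/s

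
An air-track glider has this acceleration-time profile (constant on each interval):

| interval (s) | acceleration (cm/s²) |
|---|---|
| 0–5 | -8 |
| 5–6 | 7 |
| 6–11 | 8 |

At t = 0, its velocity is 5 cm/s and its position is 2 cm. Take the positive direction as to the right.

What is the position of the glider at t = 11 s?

On each constant-a segment, Δv = aΔt and Δx = v₀Δt + ½aΔt²; chain segment to segment.
0–5 s: v starts 5 cm/s; Δx = 5·5 + ½·-8·5² = -75 cm; v ends -35 cm/s.
5–6 s: v starts -35 cm/s; Δx = -35·1 + ½·7·1² = -31.5 cm; v ends -28 cm/s.
6–11 s: v starts -28 cm/s; Δx = -28·5 + ½·8·5² = -40 cm; v ends 12 cm/s.
x(11) = 2 + Σ Δx = -144.5 cm.

-144.5 cm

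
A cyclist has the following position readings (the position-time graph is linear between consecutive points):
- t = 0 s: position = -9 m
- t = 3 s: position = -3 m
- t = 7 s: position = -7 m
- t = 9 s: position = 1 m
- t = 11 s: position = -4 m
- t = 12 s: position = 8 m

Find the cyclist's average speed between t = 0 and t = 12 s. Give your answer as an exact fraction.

35/12 m/s

Average speed = (total path length)/(elapsed time); on a piecewise-linear x-t graph the path length is Σ|Δx|.
0–3 s: |Δx| = |-3 − -9| = 6 m
3–7 s: |Δx| = |-7 − -3| = 4 m
7–9 s: |Δx| = |1 − -7| = 8 m
9–11 s: |Δx| = |-4 − 1| = 5 m
11–12 s: |Δx| = |8 − -4| = 12 m
Total path = 35 m; average speed = 35/12 = 35/12 m/s.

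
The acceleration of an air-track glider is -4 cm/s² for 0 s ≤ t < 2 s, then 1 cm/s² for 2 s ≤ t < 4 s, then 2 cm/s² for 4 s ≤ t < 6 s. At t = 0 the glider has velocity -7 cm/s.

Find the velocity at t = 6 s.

Δv equals the area under the a-t graph; then v = v₀ + Δv.
0–2 s: -4 × 2 = -8 cm/s
2–4 s: 1 × 2 = 2 cm/s
4–6 s: 2 × 2 = 4 cm/s
Δv = -2 cm/s, so v(6) = -7 + (-2) = -9 cm/s.

-9 cm/s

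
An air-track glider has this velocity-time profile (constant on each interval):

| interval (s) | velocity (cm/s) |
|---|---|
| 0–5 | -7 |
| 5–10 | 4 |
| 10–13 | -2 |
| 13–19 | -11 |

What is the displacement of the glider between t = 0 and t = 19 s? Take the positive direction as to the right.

-87 cm

Net displacement equals the area under the velocity-time graph (areas below the axis count negative).
0–5 s: -7 × 5 = -35 cm
5–10 s: 4 × 5 = 20 cm
10–13 s: -2 × 3 = -6 cm
13–19 s: -11 × 6 = -66 cm
Net displacement = -87 cm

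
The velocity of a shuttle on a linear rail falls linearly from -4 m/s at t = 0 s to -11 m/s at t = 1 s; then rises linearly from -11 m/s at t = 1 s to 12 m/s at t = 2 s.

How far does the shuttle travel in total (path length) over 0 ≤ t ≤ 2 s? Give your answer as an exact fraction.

Total distance travelled is ∫|v| dt — sum the magnitudes of each area piece.
0–1 s: |½(-4 + -11)(1)| = 7.5 m
1–2 s: v = 0 at t = 34/23 s; triangle areas 121/46 + 72/23 = 265/46 m
Total distance = 305/23 m

305/23 m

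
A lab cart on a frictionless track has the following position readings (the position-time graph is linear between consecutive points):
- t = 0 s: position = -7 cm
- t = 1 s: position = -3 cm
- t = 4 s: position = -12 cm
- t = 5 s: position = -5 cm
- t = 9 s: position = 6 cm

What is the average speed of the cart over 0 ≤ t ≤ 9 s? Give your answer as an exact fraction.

Average speed = (total path length)/(elapsed time); on a piecewise-linear x-t graph the path length is Σ|Δx|.
0–1 s: |Δx| = |-3 − -7| = 4 cm
1–4 s: |Δx| = |-12 − -3| = 9 cm
4–5 s: |Δx| = |-5 − -12| = 7 cm
5–9 s: |Δx| = |6 − -5| = 11 cm
Total path = 31 cm; average speed = 31/9 = 31/9 cm/s.

31/9 cm/s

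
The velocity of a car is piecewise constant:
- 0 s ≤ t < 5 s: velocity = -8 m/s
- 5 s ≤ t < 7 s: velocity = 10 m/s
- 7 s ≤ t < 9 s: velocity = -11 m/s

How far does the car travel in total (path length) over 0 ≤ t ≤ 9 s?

82 m

Distance (not displacement) is the total path length: add the absolute areas under v-t.
0–5 s: |-8| × 5 = 40 m
5–7 s: |10| × 2 = 20 m
7–9 s: |-11| × 2 = 22 m
Total distance = 82 m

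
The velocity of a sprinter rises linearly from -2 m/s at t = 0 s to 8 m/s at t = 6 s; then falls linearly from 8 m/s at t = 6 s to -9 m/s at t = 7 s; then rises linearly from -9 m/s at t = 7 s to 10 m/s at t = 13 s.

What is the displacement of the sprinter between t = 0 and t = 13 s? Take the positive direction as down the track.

Net displacement equals the area under the velocity-time graph (areas below the axis count negative).
0–6 s: ½(-2 + 8)(6) = 18 m
6–7 s: ½(8 + -9)(1) = -0.5 m
7–13 s: ½(-9 + 10)(6) = 3 m
Net displacement = 20.5 m

20.5 m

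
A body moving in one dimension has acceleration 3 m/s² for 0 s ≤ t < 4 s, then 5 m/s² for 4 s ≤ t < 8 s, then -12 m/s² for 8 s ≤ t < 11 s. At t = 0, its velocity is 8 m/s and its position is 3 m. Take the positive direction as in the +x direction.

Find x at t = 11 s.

On each constant-a segment, Δv = aΔt and Δx = v₀Δt + ½aΔt²; chain segment to segment.
0–4 s: v starts 8 m/s; Δx = 8·4 + ½·3·4² = 56 m; v ends 20 m/s.
4–8 s: v starts 20 m/s; Δx = 20·4 + ½·5·4² = 120 m; v ends 40 m/s.
8–11 s: v starts 40 m/s; Δx = 40·3 + ½·-12·3² = 66 m; v ends 4 m/s.
x(11) = 3 + Σ Δx = 245 m.

245 m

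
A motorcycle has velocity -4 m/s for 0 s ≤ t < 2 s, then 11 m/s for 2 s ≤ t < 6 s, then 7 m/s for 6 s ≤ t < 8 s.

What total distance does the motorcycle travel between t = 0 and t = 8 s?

66 m

Distance (not displacement) is the total path length: add the absolute areas under v-t.
0–2 s: |-4| × 2 = 8 m
2–6 s: |11| × 4 = 44 m
6–8 s: |7| × 2 = 14 m
Total distance = 66 m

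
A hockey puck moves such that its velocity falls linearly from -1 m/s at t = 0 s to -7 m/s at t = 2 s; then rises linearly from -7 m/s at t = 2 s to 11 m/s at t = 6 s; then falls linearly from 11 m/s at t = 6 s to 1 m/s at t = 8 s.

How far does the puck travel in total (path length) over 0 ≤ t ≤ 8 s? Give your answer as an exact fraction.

350/9 m

Total distance travelled is ∫|v| dt — sum the magnitudes of each area piece.
0–2 s: |½(-1 + -7)(2)| = 8 m
2–6 s: v = 0 at t = 32/9 s; triangle areas 49/9 + 121/9 = 170/9 m
6–8 s: |½(11 + 1)(2)| = 12 m
Total distance = 350/9 m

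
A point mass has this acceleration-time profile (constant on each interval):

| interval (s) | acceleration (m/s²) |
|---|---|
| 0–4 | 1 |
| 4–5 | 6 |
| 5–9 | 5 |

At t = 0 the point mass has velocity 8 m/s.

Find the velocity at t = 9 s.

Δv equals the area under the a-t graph; then v = v₀ + Δv.
0–4 s: 1 × 4 = 4 m/s
4–5 s: 6 × 1 = 6 m/s
5–9 s: 5 × 4 = 20 m/s
Δv = 30 m/s, so v(9) = 8 + (30) = 38 m/s.

38 m/s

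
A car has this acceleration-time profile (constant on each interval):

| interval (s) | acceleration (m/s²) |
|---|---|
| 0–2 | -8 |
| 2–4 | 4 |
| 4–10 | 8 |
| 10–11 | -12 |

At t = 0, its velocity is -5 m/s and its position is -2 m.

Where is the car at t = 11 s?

On each constant-a segment, Δv = aΔt and Δx = v₀Δt + ½aΔt²; chain segment to segment.
0–2 s: v starts -5 m/s; Δx = -5·2 + ½·-8·2² = -26 m; v ends -21 m/s.
2–4 s: v starts -21 m/s; Δx = -21·2 + ½·4·2² = -34 m; v ends -13 m/s.
4–10 s: v starts -13 m/s; Δx = -13·6 + ½·8·6² = 66 m; v ends 35 m/s.
10–11 s: v starts 35 m/s; Δx = 35·1 + ½·-12·1² = 29 m; v ends 23 m/s.
x(11) = -2 + Σ Δx = 33 m.

33 m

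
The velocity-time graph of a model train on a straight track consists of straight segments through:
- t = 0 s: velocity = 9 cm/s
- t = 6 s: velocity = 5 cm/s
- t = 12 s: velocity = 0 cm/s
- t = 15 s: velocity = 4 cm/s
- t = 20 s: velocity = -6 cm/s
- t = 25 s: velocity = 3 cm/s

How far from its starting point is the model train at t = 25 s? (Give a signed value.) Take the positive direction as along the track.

Net displacement equals the area under the velocity-time graph (areas below the axis count negative).
0–6 s: ½(9 + 5)(6) = 42 cm
6–12 s: ½(5 + 0)(6) = 15 cm
12–15 s: ½(0 + 4)(3) = 6 cm
15–20 s: ½(4 + -6)(5) = -5 cm
20–25 s: ½(-6 + 3)(5) = -7.5 cm
Net displacement = 50.5 cm

50.5 cm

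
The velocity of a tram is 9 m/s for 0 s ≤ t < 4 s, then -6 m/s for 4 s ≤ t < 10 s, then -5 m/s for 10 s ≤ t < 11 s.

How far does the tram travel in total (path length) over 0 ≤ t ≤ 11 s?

Distance (not displacement) is the total path length: add the absolute areas under v-t.
0–4 s: |9| × 4 = 36 m
4–10 s: |-6| × 6 = 36 m
10–11 s: |-5| × 1 = 5 m
Total distance = 77 m

77 m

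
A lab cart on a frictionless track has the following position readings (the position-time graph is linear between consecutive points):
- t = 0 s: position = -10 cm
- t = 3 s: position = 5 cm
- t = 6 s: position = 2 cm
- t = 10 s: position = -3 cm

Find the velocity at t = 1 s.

5 cm/s

Velocity is the slope of the x-t graph on 0–3 s: (5 − -10)/(3 − 0) = 5 cm/s.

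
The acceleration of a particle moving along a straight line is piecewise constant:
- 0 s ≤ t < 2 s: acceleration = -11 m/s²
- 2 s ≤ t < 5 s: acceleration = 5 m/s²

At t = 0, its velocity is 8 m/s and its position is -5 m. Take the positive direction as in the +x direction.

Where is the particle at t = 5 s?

-30.5 m

On each constant-a segment, Δv = aΔt and Δx = v₀Δt + ½aΔt²; chain segment to segment.
0–2 s: v starts 8 m/s; Δx = 8·2 + ½·-11·2² = -6 m; v ends -14 m/s.
2–5 s: v starts -14 m/s; Δx = -14·3 + ½·5·3² = -19.5 m; v ends 1 m/s.
x(5) = -5 + Σ Δx = -30.5 m.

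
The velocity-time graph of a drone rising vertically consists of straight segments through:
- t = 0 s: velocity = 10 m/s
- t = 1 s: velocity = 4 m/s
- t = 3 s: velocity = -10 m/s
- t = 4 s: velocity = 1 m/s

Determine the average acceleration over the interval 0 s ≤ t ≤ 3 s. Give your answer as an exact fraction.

Average acceleration = Δv/Δt = (-10 − 10)/(3 − 0) = -20/3 m/s².

-20/3 m/s²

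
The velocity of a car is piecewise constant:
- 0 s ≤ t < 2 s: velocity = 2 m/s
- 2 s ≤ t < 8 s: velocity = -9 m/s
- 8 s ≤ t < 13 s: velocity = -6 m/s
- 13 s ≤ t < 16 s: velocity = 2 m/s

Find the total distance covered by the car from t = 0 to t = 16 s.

94 m

Total distance travelled is ∫|v| dt — sum the magnitudes of each area piece.
0–2 s: |2| × 2 = 4 m
2–8 s: |-9| × 6 = 54 m
8–13 s: |-6| × 5 = 30 m
13–16 s: |2| × 3 = 6 m
Total distance = 94 m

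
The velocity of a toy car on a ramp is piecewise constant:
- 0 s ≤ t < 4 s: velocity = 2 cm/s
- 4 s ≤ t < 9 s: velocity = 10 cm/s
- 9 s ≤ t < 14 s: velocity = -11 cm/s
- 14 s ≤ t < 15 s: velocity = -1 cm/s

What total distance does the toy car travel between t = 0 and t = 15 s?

Distance (not displacement) is the total path length: add the absolute areas under v-t.
0–4 s: |2| × 4 = 8 cm
4–9 s: |10| × 5 = 50 cm
9–14 s: |-11| × 5 = 55 cm
14–15 s: |-1| × 1 = 1 cm
Total distance = 114 cm

114 cm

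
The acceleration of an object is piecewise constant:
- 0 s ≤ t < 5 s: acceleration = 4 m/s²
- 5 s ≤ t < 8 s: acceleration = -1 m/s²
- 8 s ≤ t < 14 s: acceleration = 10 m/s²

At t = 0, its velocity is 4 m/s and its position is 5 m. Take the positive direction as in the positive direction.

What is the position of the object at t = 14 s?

On each constant-a segment, Δv = aΔt and Δx = v₀Δt + ½aΔt²; chain segment to segment.
0–5 s: v starts 4 m/s; Δx = 4·5 + ½·4·5² = 70 m; v ends 24 m/s.
5–8 s: v starts 24 m/s; Δx = 24·3 + ½·-1·3² = 67.5 m; v ends 21 m/s.
8–14 s: v starts 21 m/s; Δx = 21·6 + ½·10·6² = 306 m; v ends 81 m/s.
x(14) = 5 + Σ Δx = 448.5 m.

448.5 m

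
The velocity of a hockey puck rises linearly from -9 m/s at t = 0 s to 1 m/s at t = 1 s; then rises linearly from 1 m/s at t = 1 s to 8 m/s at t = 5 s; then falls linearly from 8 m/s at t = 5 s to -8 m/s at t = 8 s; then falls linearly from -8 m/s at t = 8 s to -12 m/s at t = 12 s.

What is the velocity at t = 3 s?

4.5 m/s

On 1–5 s the graph is linear from 1 to 8 m/s: v(3) = 1 + (8 − 1)·(3 − 1)/(5 − 1) = 4.5 m/s.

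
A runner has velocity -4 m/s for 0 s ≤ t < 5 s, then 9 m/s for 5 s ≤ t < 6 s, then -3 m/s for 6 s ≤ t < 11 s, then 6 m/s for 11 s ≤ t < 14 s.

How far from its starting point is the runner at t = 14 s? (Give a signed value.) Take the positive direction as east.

-8 m

Displacement is the signed area under the v-t curve.
0–5 s: -4 × 5 = -20 m
5–6 s: 9 × 1 = 9 m
6–11 s: -3 × 5 = -15 m
11–14 s: 6 × 3 = 18 m
Net displacement = -8 m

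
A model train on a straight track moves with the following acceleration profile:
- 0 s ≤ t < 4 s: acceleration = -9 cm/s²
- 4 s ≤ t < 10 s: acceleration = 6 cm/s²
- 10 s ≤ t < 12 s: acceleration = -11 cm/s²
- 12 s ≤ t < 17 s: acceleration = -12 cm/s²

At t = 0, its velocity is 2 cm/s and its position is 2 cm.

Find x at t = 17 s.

-426 cm

On each constant-a segment, Δv = aΔt and Δx = v₀Δt + ½aΔt²; chain segment to segment.
0–4 s: v starts 2 cm/s; Δx = 2·4 + ½·-9·4² = -64 cm; v ends -34 cm/s.
4–10 s: v starts -34 cm/s; Δx = -34·6 + ½·6·6² = -96 cm; v ends 2 cm/s.
10–12 s: v starts 2 cm/s; Δx = 2·2 + ½·-11·2² = -18 cm; v ends -20 cm/s.
12–17 s: v starts -20 cm/s; Δx = -20·5 + ½·-12·5² = -250 cm; v ends -80 cm/s.
x(17) = 2 + Σ Δx = -426 cm.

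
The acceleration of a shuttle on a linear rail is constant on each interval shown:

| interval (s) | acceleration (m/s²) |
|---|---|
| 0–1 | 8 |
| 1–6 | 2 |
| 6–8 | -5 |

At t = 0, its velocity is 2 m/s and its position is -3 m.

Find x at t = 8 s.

On each constant-a segment, Δv = aΔt and Δx = v₀Δt + ½aΔt²; chain segment to segment.
0–1 s: v starts 2 m/s; Δx = 2·1 + ½·8·1² = 6 m; v ends 10 m/s.
1–6 s: v starts 10 m/s; Δx = 10·5 + ½·2·5² = 75 m; v ends 20 m/s.
6–8 s: v starts 20 m/s; Δx = 20·2 + ½·-5·2² = 30 m; v ends 10 m/s.
x(8) = -3 + Σ Δx = 108 m.

108 m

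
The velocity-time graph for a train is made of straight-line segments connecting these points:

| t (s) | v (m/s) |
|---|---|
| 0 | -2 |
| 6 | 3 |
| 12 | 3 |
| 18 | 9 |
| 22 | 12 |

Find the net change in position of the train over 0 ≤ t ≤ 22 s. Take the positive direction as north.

99 m

Displacement is the signed area under the v-t curve.
0–6 s: ½(-2 + 3)(6) = 3 m
6–12 s: 3 × 6 = 18 m
12–18 s: ½(3 + 9)(6) = 36 m
18–22 s: ½(9 + 12)(4) = 42 m
Net displacement = 99 m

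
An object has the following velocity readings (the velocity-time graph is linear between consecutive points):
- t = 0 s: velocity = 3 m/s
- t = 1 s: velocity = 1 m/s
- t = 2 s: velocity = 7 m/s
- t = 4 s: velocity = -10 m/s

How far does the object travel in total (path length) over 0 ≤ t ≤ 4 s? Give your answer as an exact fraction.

251/17 m

Total distance travelled is ∫|v| dt — sum the magnitudes of each area piece.
0–1 s: |½(3 + 1)(1)| = 2 m
1–2 s: |½(1 + 7)(1)| = 4 m
2–4 s: v = 0 at t = 48/17 s; triangle areas 49/17 + 100/17 = 149/17 m
Total distance = 251/17 m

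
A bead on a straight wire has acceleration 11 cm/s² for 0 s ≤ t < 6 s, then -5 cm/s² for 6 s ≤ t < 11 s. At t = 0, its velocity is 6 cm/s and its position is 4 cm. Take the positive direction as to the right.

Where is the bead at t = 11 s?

535.5 cm

On each constant-a segment, Δv = aΔt and Δx = v₀Δt + ½aΔt²; chain segment to segment.
0–6 s: v starts 6 cm/s; Δx = 6·6 + ½·11·6² = 234 cm; v ends 72 cm/s.
6–11 s: v starts 72 cm/s; Δx = 72·5 + ½·-5·5² = 297.5 cm; v ends 47 cm/s.
x(11) = 4 + Σ Δx = 535.5 cm.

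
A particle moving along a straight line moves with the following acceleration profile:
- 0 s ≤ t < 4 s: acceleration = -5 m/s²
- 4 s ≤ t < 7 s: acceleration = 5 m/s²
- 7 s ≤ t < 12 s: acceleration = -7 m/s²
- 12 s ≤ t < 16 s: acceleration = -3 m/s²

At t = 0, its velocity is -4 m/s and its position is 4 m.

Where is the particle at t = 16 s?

-434 m

On each constant-a segment, Δv = aΔt and Δx = v₀Δt + ½aΔt²; chain segment to segment.
0–4 s: v starts -4 m/s; Δx = -4·4 + ½·-5·4² = -56 m; v ends -24 m/s.
4–7 s: v starts -24 m/s; Δx = -24·3 + ½·5·3² = -49.5 m; v ends -9 m/s.
7–12 s: v starts -9 m/s; Δx = -9·5 + ½·-7·5² = -132.5 m; v ends -44 m/s.
12–16 s: v starts -44 m/s; Δx = -44·4 + ½·-3·4² = -200 m; v ends -56 m/s.
x(16) = 4 + Σ Δx = -434 m.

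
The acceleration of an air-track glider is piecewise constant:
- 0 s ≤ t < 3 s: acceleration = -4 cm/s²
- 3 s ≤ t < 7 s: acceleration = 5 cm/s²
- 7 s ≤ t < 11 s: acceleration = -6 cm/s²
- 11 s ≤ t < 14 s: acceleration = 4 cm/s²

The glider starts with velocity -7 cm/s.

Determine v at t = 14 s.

-11 cm/s

Δv equals the area under the a-t graph; then v = v₀ + Δv.
0–3 s: -4 × 3 = -12 cm/s
3–7 s: 5 × 4 = 20 cm/s
7–11 s: -6 × 4 = -24 cm/s
11–14 s: 4 × 3 = 12 cm/s
Δv = -4 cm/s, so v(14) = -7 + (-4) = -11 cm/s.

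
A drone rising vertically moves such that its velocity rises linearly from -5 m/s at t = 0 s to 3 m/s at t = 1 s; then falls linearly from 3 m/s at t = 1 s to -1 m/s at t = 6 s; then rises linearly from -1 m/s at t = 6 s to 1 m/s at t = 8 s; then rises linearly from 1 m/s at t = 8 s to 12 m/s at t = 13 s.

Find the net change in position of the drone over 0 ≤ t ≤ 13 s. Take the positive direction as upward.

36.5 m

Net displacement equals the area under the velocity-time graph (areas below the axis count negative).
0–1 s: ½(-5 + 3)(1) = -1 m
1–6 s: ½(3 + -1)(5) = 5 m
6–8 s: ½(-1 + 1)(2) = 0 m
8–13 s: ½(1 + 12)(5) = 32.5 m
Net displacement = 36.5 m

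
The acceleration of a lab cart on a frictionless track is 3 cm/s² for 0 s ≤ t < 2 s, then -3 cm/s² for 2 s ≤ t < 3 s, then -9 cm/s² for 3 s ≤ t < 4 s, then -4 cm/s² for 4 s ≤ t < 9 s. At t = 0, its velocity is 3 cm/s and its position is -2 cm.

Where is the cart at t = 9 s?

On each constant-a segment, Δv = aΔt and Δx = v₀Δt + ½aΔt²; chain segment to segment.
0–2 s: v starts 3 cm/s; Δx = 3·2 + ½·3·2² = 12 cm; v ends 9 cm/s.
2–3 s: v starts 9 cm/s; Δx = 9·1 + ½·-3·1² = 7.5 cm; v ends 6 cm/s.
3–4 s: v starts 6 cm/s; Δx = 6·1 + ½·-9·1² = 1.5 cm; v ends -3 cm/s.
4–9 s: v starts -3 cm/s; Δx = -3·5 + ½·-4·5² = -65 cm; v ends -23 cm/s.
x(9) = -2 + Σ Δx = -46 cm.

-46 cm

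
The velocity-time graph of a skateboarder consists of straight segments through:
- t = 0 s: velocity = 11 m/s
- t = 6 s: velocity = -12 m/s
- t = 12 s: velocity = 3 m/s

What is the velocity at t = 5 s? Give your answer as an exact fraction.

On 0–6 s the graph is linear from 11 to -12 m/s: v(5) = 11 + (-12 − 11)·(5 − 0)/(6 − 0) = -49/6 m/s.

-49/6 m/s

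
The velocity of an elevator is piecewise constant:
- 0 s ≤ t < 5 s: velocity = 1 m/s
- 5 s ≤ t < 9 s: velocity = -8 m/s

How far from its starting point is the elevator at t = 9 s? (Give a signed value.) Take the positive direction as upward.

-27 m

Net displacement equals the area under the velocity-time graph (areas below the axis count negative).
0–5 s: 1 × 5 = 5 m
5–9 s: -8 × 4 = -32 m
Net displacement = -27 m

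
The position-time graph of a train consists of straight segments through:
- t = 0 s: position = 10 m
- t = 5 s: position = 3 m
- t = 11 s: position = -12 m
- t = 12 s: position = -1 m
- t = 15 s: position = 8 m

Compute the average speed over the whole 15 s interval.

2.8 m/s

Average speed = (total path length)/(elapsed time); on a piecewise-linear x-t graph the path length is Σ|Δx|.
0–5 s: |Δx| = |3 − 10| = 7 m
5–11 s: |Δx| = |-12 − 3| = 15 m
11–12 s: |Δx| = |-1 − -12| = 11 m
12–15 s: |Δx| = |8 − -1| = 9 m
Total path = 42 m; average speed = 42/15 = 2.8 m/s.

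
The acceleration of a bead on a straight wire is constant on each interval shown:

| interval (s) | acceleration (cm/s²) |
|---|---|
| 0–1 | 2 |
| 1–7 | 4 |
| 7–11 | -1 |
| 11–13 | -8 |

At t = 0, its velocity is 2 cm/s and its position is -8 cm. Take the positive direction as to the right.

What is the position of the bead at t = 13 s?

227 cm

On each constant-a segment, Δv = aΔt and Δx = v₀Δt + ½aΔt²; chain segment to segment.
0–1 s: v starts 2 cm/s; Δx = 2·1 + ½·2·1² = 3 cm; v ends 4 cm/s.
1–7 s: v starts 4 cm/s; Δx = 4·6 + ½·4·6² = 96 cm; v ends 28 cm/s.
7–11 s: v starts 28 cm/s; Δx = 28·4 + ½·-1·4² = 104 cm; v ends 24 cm/s.
11–13 s: v starts 24 cm/s; Δx = 24·2 + ½·-8·2² = 32 cm; v ends 8 cm/s.
x(13) = -8 + Σ Δx = 227 cm.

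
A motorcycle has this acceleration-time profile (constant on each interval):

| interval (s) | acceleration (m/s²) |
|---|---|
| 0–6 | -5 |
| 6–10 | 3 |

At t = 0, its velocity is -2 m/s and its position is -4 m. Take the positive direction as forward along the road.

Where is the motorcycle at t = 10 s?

-210 m

On each constant-a segment, Δv = aΔt and Δx = v₀Δt + ½aΔt²; chain segment to segment.
0–6 s: v starts -2 m/s; Δx = -2·6 + ½·-5·6² = -102 m; v ends -32 m/s.
6–10 s: v starts -32 m/s; Δx = -32·4 + ½·3·4² = -104 m; v ends -20 m/s.
x(10) = -4 + Σ Δx = -210 m.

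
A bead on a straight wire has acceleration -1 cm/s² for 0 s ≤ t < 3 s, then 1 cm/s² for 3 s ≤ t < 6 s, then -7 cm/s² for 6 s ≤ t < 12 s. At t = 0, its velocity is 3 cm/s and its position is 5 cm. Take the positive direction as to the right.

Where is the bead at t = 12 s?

-94 cm

On each constant-a segment, Δv = aΔt and Δx = v₀Δt + ½aΔt²; chain segment to segment.
0–3 s: v starts 3 cm/s; Δx = 3·3 + ½·-1·3² = 4.5 cm; v ends 0 cm/s.
3–6 s: v starts 0 cm/s; Δx = 0·3 + ½·1·3² = 4.5 cm; v ends 3 cm/s.
6–12 s: v starts 3 cm/s; Δx = 3·6 + ½·-7·6² = -108 cm; v ends -39 cm/s.
x(12) = 5 + Σ Δx = -94 cm.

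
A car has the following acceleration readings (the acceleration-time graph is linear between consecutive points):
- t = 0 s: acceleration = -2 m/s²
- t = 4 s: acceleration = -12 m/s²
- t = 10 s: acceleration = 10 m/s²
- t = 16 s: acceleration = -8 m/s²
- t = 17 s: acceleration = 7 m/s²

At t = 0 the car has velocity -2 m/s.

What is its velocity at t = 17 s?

Δv equals the area under the a-t graph; then v = v₀ + Δv.
0–4 s: ½(-2 + -12)(4) = -28 m/s
4–10 s: ½(-12 + 10)(6) = -6 m/s
10–16 s: ½(10 + -8)(6) = 6 m/s
16–17 s: ½(-8 + 7)(1) = -0.5 m/s
Δv = -28.5 m/s, so v(17) = -2 + (-28.5) = -30.5 m/s.

-30.5 m/s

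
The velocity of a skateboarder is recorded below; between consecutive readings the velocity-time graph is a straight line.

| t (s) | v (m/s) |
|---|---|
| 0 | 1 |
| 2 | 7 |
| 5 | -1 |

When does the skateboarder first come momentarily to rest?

t = 4.625 s

v changes sign on 2–5 s (from 7 to -1); the graph is linear there, so v = 0 at t = 2 + (-7)·(5 − 2)/(-1 − 7) = 4.625 s.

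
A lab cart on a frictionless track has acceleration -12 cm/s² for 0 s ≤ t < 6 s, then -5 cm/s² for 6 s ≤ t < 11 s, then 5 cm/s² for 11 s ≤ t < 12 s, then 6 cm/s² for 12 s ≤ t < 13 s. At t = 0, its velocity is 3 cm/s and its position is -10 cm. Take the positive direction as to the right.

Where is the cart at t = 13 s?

On each constant-a segment, Δv = aΔt and Δx = v₀Δt + ½aΔt²; chain segment to segment.
0–6 s: v starts 3 cm/s; Δx = 3·6 + ½·-12·6² = -198 cm; v ends -69 cm/s.
6–11 s: v starts -69 cm/s; Δx = -69·5 + ½·-5·5² = -407.5 cm; v ends -94 cm/s.
11–12 s: v starts -94 cm/s; Δx = -94·1 + ½·5·1² = -91.5 cm; v ends -89 cm/s.
12–13 s: v starts -89 cm/s; Δx = -89·1 + ½·6·1² = -86 cm; v ends -83 cm/s.
x(13) = -10 + Σ Δx = -793 cm.

-793 cm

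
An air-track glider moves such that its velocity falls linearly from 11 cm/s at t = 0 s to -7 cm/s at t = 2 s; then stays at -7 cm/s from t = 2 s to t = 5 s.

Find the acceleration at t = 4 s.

Acceleration is the slope of the v-t graph on 2–5 s: (-7 − -7)/(5 − 2) = 0 cm/s².

0 cm/s²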